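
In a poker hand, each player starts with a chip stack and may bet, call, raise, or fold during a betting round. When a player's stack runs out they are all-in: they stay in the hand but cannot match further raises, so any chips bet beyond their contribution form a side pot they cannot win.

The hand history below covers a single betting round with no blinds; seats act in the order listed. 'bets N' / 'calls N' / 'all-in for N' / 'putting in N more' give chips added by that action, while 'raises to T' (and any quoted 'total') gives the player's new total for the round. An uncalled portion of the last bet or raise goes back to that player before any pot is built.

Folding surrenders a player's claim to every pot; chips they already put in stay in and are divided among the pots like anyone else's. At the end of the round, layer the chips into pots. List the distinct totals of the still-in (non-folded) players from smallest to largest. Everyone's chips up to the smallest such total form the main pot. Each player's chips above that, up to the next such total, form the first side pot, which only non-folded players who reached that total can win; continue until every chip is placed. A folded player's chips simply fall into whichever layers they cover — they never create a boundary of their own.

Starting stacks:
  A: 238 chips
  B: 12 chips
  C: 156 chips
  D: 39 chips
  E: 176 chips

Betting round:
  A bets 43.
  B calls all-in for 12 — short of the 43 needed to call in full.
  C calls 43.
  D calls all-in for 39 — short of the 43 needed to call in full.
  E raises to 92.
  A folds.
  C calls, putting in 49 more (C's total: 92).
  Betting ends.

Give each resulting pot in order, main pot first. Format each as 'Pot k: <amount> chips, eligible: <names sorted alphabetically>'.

Pot 1: 60 chips, eligible: B, C, D, E
Pot 2: 108 chips, eligible: C, D, E
Pot 3: 110 chips, eligible: C, E

Derivation:
Contributions: A=43, B=12, C=92, D=39, E=92
Folded: A
Pot levels (distinct totals of non-folded players): 12, 39, 92
Layer 1-12: 12 each from A, B, C, D, E = 12*5 = 60 chips; eligible B, C, D, E
Layer 13-39: 27 each from A, C, D, E = 27*4 = 108 chips; eligible C, D, E
Layer 40-92: A 4 + C 53 + E 53 = 110 chips; eligible C, E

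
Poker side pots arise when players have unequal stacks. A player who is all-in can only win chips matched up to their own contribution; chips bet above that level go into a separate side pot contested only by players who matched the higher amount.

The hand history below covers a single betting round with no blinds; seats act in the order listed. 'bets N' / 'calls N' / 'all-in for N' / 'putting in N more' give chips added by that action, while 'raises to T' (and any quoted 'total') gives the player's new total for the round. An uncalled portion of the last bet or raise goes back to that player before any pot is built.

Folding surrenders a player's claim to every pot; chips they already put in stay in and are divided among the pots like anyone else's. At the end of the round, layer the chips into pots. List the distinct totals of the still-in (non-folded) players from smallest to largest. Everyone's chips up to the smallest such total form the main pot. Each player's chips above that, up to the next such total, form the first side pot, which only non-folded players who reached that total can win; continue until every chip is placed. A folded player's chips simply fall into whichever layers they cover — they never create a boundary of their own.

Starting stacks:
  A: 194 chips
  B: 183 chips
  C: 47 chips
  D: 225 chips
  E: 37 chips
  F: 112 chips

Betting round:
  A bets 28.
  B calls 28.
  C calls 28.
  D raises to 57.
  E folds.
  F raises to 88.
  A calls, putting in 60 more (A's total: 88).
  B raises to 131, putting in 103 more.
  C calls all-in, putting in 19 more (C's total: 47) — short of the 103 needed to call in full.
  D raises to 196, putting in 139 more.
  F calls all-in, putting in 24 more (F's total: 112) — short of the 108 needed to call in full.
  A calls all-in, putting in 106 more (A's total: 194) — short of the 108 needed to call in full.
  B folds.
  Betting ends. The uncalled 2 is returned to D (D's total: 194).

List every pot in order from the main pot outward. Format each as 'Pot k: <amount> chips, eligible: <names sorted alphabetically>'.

Pot 1: 235 chips, eligible: A, C, D, F
Pot 2: 260 chips, eligible: A, D, F
Pot 3: 183 chips, eligible: A, D

Derivation:
Contributions (after 2 returned to D): A=194, B=131, C=47, D=194, F=112
Folded: B, E
Pot levels (distinct totals of non-folded players): 47, 112, 194
Layer 1-47: 47 each from A, B, C, D, F = 47*5 = 235 chips; eligible A, C, D, F
Layer 48-112: 65 each from A, B, D, F = 65*4 = 260 chips; eligible A, D, F
Layer 113-194: A 82 + B 19 + D 82 = 183 chips; eligible A, D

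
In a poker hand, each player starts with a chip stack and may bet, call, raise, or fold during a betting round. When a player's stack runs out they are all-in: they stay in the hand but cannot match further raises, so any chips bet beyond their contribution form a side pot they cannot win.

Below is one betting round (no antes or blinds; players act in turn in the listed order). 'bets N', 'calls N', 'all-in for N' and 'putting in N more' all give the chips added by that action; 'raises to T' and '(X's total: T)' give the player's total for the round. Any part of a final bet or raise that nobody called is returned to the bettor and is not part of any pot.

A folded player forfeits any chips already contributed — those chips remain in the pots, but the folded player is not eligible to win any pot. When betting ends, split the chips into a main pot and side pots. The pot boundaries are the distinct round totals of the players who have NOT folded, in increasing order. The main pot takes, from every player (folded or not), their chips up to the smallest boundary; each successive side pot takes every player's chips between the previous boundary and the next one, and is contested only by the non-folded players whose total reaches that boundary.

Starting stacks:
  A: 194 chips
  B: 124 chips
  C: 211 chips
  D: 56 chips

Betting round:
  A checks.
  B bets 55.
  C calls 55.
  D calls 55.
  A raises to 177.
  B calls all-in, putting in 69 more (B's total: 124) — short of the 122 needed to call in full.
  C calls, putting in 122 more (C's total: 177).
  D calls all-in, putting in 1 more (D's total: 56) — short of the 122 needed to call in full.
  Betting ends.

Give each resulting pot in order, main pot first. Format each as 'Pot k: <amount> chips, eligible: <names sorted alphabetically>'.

Contributions: A=177, B=124, C=177, D=56
Pot levels (distinct totals of non-folded players): 56, 124, 177
Layer 1-56: 56 each from A, B, C, D = 56*4 = 224 chips; eligible A, B, C, D
Layer 57-124: 68 each from A, B, C = 68*3 = 204 chips; eligible A, B, C
Layer 125-177: 53 each from A, C = 53*2 = 106 chips; eligible A, C

Pot 1: 224 chips, eligible: A, B, C, D
Pot 2: 204 chips, eligible: A, B, C
Pot 3: 106 chips, eligible: A, C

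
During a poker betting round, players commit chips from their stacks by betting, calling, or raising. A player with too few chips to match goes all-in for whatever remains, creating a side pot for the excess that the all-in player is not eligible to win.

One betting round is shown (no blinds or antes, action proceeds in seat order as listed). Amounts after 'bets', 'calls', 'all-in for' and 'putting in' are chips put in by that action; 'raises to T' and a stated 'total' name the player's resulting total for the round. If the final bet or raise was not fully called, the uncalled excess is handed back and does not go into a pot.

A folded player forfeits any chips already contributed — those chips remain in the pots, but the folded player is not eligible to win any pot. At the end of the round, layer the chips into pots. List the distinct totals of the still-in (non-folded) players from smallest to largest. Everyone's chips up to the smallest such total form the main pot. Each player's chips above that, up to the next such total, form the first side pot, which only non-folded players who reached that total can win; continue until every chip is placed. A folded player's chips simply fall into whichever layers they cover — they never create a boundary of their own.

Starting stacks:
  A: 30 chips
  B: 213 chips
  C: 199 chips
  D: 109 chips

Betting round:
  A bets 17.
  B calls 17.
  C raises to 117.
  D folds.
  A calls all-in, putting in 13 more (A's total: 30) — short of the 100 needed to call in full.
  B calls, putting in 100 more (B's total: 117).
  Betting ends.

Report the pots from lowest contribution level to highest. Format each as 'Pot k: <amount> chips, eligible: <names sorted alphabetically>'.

Pot 1: 90 chips, eligible: A, B, C
Pot 2: 174 chips, eligible: B, C

Derivation:
Contributions: A=30, B=117, C=117
Folded: D
Pot levels (distinct totals of non-folded players): 30, 117
Layer 1-30: 30 each from A, B, C = 30*3 = 90 chips; eligible A, B, C
Layer 31-117: 87 each from B, C = 87*2 = 174 chips; eligible B, C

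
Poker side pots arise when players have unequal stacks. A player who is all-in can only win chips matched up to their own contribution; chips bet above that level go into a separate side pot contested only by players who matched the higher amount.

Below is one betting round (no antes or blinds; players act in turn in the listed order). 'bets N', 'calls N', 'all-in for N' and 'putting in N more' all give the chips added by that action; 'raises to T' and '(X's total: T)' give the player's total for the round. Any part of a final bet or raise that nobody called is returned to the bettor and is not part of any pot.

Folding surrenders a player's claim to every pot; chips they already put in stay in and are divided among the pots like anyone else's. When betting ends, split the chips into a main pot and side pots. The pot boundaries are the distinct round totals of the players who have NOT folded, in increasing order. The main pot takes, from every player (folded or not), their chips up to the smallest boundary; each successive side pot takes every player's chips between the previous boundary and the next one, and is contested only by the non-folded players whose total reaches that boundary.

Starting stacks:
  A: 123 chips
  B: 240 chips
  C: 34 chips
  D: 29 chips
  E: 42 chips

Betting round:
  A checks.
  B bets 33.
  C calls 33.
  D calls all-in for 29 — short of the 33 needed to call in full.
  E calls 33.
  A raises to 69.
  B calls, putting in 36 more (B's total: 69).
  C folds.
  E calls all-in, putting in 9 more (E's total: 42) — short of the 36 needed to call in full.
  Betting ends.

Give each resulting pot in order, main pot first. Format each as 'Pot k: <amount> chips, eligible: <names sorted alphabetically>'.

Pot 1: 145 chips, eligible: A, B, D, E
Pot 2: 43 chips, eligible: A, B, E
Pot 3: 54 chips, eligible: A, B

Derivation:
Contributions: A=69, B=69, C=33, D=29, E=42
Folded: C
Pot levels (distinct totals of non-folded players): 29, 42, 69
Layer 1-29: 29 each from A, B, C, D, E = 29*5 = 145 chips; eligible A, B, D, E
Layer 30-42: A 13 + B 13 + C 4 + E 13 = 43 chips; eligible A, B, E
Layer 43-69: 27 each from A, B = 27*2 = 54 chips; eligible A, B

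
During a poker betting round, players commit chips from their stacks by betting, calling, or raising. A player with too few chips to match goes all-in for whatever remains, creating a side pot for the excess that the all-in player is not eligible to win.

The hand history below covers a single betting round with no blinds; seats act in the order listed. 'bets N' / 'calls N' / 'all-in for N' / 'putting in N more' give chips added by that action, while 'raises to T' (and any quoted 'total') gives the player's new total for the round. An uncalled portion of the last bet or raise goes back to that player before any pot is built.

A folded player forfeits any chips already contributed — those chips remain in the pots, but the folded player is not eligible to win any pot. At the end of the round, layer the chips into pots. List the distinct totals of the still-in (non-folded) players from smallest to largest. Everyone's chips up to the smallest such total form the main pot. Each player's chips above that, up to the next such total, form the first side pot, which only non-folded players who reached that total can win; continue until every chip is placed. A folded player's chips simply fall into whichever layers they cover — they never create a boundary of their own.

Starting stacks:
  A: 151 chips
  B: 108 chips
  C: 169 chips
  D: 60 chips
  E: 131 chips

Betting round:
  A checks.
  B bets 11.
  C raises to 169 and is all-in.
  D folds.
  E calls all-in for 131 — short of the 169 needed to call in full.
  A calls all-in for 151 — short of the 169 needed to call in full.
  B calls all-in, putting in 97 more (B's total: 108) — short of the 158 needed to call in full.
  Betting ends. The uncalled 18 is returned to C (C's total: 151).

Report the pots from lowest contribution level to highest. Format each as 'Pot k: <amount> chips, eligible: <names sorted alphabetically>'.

Pot 1: 432 chips, eligible: A, B, C, E
Pot 2: 69 chips, eligible: A, C, E
Pot 3: 40 chips, eligible: A, C

Derivation:
Contributions (after 18 returned to C): A=151, B=108, C=151, E=131
Folded: D
Pot levels (distinct totals of non-folded players): 108, 131, 151
Layer 1-108: 108 each from A, B, C, E = 108*4 = 432 chips; eligible A, B, C, E
Layer 109-131: 23 each from A, C, E = 23*3 = 69 chips; eligible A, C, E
Layer 132-151: 20 each from A, C = 20*2 = 40 chips; eligible A, C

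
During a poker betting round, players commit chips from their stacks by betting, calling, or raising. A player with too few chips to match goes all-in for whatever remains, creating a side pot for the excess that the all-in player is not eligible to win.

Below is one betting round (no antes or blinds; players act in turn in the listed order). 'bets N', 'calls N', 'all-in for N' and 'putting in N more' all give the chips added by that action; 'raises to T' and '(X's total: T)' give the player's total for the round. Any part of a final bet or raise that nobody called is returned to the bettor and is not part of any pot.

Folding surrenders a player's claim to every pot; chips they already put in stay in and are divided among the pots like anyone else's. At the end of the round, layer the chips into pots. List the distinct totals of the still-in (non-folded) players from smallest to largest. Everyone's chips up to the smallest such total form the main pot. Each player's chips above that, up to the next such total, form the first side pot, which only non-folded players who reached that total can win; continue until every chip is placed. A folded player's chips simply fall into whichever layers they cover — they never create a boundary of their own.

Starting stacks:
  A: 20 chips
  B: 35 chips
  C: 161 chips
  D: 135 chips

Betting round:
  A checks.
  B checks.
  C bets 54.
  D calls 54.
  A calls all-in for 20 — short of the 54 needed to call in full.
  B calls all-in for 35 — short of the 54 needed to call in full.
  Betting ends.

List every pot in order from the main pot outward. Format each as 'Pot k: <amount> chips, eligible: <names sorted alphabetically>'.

Pot 1: 80 chips, eligible: A, B, C, D
Pot 2: 45 chips, eligible: B, C, D
Pot 3: 38 chips, eligible: C, D

Derivation:
Contributions: A=20, B=35, C=54, D=54
Pot levels (distinct totals of non-folded players): 20, 35, 54
Layer 1-20: 20 each from A, B, C, D = 20*4 = 80 chips; eligible A, B, C, D
Layer 21-35: 15 each from B, C, D = 15*3 = 45 chips; eligible B, C, D
Layer 36-54: 19 each from C, D = 19*2 = 38 chips; eligible C, D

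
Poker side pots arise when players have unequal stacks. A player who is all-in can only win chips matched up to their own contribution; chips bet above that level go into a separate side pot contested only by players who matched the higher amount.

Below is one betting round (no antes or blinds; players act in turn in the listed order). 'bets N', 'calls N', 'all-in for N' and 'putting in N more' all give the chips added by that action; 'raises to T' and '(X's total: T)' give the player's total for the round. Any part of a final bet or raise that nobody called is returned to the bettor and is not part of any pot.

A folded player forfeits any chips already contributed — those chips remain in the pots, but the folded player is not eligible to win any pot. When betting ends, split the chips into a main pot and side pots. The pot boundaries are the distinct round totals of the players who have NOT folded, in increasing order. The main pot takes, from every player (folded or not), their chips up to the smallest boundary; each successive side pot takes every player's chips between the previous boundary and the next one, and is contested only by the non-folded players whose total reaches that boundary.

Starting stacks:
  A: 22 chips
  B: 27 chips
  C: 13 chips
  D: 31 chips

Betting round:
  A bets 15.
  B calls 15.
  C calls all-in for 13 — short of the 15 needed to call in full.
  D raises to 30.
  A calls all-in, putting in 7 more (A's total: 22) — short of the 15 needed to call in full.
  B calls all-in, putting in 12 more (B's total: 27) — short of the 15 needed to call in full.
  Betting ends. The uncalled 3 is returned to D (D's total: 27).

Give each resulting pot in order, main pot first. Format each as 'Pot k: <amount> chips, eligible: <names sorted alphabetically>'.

Pot 1: 52 chips, eligible: A, B, C, D
Pot 2: 27 chips, eligible: A, B, D
Pot 3: 10 chips, eligible: B, D

Derivation:
Contributions (after 3 returned to D): A=22, B=27, C=13, D=27
Pot levels (distinct totals of non-folded players): 13, 22, 27
Layer 1-13: 13 each from A, B, C, D = 13*4 = 52 chips; eligible A, B, C, D
Layer 14-22: 9 each from A, B, D = 9*3 = 27 chips; eligible A, B, D
Layer 23-27: 5 each from B, D = 5*2 = 10 chips; eligible B, D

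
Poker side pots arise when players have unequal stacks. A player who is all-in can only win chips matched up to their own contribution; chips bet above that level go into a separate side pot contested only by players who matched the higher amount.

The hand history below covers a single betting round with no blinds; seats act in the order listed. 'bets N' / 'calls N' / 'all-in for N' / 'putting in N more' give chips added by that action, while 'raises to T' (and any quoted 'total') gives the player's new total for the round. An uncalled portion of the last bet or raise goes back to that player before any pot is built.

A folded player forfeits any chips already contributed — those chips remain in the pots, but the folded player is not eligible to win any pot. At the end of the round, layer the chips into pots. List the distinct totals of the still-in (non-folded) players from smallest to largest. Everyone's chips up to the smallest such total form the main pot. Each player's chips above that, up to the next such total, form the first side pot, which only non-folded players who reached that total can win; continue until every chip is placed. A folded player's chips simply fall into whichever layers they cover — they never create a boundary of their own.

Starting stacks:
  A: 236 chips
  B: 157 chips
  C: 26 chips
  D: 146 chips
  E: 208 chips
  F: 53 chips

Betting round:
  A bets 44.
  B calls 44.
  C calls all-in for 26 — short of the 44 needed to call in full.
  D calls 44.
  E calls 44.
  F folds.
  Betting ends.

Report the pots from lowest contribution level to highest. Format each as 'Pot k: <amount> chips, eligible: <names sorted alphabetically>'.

Contributions: A=44, B=44, C=26, D=44, E=44
Folded: F
Pot levels (distinct totals of non-folded players): 26, 44
Layer 1-26: 26 each from A, B, C, D, E = 26*5 = 130 chips; eligible A, B, C, D, E
Layer 27-44: 18 each from A, B, D, E = 18*4 = 72 chips; eligible A, B, D, E

Pot 1: 130 chips, eligible: A, B, C, D, E
Pot 2: 72 chips, eligible: A, B, D, E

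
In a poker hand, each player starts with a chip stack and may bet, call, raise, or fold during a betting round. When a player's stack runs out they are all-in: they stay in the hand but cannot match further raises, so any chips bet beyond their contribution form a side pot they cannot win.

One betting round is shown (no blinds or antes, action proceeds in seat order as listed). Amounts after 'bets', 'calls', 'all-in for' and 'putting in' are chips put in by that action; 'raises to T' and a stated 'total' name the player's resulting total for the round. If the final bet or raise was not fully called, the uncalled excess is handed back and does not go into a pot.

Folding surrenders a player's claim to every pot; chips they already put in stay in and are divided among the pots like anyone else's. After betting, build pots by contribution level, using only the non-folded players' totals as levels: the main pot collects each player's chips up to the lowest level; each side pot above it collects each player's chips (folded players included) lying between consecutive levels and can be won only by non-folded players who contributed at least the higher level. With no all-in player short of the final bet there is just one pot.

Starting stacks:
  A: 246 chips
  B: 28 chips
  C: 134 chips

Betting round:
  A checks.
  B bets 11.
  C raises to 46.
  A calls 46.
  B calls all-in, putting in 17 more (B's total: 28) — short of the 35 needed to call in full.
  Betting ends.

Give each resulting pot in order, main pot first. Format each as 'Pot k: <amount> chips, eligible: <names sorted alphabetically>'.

Contributions: A=46, B=28, C=46
Pot levels (distinct totals of non-folded players): 28, 46
Layer 1-28: 28 each from A, B, C = 28*3 = 84 chips; eligible A, B, C
Layer 29-46: 18 each from A, C = 18*2 = 36 chips; eligible A, C

Pot 1: 84 chips, eligible: A, B, C
Pot 2: 36 chips, eligible: A, C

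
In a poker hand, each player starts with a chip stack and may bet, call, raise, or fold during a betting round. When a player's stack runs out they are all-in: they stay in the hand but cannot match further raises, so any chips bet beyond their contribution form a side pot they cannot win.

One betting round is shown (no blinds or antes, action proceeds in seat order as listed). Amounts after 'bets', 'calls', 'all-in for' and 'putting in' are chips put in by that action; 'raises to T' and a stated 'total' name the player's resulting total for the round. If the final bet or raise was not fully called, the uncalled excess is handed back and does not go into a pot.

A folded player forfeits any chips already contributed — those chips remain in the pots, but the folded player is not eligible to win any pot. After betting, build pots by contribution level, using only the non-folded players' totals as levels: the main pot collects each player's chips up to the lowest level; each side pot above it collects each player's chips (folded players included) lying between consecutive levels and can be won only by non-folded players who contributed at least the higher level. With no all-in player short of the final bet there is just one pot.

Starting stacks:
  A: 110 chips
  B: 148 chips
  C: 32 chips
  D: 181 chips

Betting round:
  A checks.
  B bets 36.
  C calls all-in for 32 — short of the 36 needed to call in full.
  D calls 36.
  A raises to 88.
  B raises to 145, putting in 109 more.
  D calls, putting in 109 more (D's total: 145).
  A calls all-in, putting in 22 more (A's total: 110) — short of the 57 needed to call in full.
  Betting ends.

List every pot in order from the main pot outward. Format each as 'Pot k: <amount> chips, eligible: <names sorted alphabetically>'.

Pot 1: 128 chips, eligible: A, B, C, D
Pot 2: 234 chips, eligible: A, B, D
Pot 3: 70 chips, eligible: B, D

Derivation:
Contributions: A=110, B=145, C=32, D=145
Pot levels (distinct totals of non-folded players): 32, 110, 145
Layer 1-32: 32 each from A, B, C, D = 32*4 = 128 chips; eligible A, B, C, D
Layer 33-110: 78 each from A, B, D = 78*3 = 234 chips; eligible A, B, D
Layer 111-145: 35 each from B, D = 35*2 = 70 chips; eligible B, D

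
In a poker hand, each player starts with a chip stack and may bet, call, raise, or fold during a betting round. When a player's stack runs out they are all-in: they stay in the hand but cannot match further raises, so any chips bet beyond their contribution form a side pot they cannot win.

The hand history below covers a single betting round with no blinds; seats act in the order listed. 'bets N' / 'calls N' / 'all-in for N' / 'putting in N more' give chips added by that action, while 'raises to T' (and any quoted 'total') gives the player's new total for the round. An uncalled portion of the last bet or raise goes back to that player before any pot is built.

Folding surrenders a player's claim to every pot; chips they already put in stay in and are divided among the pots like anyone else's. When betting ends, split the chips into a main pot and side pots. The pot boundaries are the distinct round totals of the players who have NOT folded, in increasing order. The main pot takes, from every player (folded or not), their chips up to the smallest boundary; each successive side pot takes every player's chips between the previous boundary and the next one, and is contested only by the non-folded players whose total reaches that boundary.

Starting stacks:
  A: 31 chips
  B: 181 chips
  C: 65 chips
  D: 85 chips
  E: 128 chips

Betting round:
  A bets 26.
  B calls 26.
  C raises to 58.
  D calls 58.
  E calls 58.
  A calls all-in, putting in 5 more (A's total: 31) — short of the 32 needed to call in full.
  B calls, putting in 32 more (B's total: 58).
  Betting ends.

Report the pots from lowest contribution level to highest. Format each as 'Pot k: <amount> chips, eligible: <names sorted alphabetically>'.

Contributions: A=31, B=58, C=58, D=58, E=58
Pot levels (distinct totals of non-folded players): 31, 58
Layer 1-31: 31 each from A, B, C, D, E = 31*5 = 155 chips; eligible A, B, C, D, E
Layer 32-58: 27 each from B, C, D, E = 27*4 = 108 chips; eligible B, C, D, E

Pot 1: 155 chips, eligible: A, B, C, D, E
Pot 2: 108 chips, eligible: B, C, D, E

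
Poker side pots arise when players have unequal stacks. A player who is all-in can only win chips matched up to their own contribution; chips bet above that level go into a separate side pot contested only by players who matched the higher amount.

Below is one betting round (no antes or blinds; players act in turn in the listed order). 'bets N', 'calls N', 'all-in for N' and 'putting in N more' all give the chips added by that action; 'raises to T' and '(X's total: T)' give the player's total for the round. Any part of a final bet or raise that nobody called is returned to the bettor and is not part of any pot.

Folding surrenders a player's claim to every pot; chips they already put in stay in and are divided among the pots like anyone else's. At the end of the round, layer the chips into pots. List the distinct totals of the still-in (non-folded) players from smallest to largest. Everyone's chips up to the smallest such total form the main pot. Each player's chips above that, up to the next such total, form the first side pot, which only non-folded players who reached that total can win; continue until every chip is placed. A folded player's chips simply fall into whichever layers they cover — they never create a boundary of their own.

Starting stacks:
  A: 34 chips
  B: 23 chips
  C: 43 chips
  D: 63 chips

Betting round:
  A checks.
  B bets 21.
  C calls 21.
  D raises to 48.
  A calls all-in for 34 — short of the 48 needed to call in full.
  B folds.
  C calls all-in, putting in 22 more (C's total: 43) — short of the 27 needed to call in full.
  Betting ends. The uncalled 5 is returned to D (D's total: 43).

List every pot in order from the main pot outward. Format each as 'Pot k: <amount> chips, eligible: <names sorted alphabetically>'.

Contributions (after 5 returned to D): A=34, B=21, C=43, D=43
Folded: B
Pot levels (distinct totals of non-folded players): 34, 43
Layer 1-34: A 34 + B 21 + C 34 + D 34 = 123 chips; eligible A, C, D
Layer 35-43: 9 each from C, D = 9*2 = 18 chips; eligible C, D

Pot 1: 123 chips, eligible: A, C, D
Pot 2: 18 chips, eligible: C, D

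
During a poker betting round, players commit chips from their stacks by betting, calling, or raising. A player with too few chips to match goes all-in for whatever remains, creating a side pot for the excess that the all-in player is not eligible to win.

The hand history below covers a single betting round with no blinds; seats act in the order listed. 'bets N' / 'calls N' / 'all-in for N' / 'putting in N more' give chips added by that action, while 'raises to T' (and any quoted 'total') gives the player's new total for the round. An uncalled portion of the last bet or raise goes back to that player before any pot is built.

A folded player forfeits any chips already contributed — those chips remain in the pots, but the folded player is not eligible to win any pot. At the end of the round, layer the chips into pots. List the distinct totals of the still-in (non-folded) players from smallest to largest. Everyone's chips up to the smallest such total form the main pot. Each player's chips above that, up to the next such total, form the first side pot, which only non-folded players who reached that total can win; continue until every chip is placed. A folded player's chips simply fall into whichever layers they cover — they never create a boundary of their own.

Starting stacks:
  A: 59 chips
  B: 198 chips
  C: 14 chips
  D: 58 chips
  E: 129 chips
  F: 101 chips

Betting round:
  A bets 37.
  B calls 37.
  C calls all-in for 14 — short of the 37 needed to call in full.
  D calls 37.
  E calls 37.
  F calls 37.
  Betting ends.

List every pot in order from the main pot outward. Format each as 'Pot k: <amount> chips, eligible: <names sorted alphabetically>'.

Pot 1: 84 chips, eligible: A, B, C, D, E, F
Pot 2: 115 chips, eligible: A, B, D, E, F

Derivation:
Contributions: A=37, B=37, C=14, D=37, E=37, F=37
Pot levels (distinct totals of non-folded players): 14, 37
Layer 1-14: 14 each from A, B, C, D, E, F = 14*6 = 84 chips; eligible A, B, C, D, E, F
Layer 15-37: 23 each from A, B, D, E, F = 23*5 = 115 chips; eligible A, B, D, E, F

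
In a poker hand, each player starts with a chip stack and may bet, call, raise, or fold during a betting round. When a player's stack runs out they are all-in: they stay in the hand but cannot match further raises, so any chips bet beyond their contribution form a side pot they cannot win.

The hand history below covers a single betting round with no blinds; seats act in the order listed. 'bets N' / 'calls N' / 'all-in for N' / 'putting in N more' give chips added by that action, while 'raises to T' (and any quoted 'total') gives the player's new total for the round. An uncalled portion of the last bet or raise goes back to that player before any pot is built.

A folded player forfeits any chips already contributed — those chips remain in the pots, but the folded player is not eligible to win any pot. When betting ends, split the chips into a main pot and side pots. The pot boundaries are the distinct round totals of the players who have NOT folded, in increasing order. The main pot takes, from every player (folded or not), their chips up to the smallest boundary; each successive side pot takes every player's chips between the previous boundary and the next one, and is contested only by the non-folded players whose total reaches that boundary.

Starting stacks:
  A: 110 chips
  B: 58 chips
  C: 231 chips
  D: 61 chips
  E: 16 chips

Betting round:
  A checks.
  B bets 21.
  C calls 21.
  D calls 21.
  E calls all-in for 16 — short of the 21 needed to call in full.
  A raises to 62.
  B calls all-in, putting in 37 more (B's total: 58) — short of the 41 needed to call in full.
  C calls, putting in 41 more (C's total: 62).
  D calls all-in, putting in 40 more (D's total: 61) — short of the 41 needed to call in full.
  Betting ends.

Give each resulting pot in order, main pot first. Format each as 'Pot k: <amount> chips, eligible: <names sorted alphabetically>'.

Contributions: A=62, B=58, C=62, D=61, E=16
Pot levels (distinct totals of non-folded players): 16, 58, 61, 62
Layer 1-16: 16 each from A, B, C, D, E = 16*5 = 80 chips; eligible A, B, C, D, E
Layer 17-58: 42 each from A, B, C, D = 42*4 = 168 chips; eligible A, B, C, D
Layer 59-61: 3 each from A, C, D = 3*3 = 9 chips; eligible A, C, D
Layer 62-62: 1 each from A, C = 1*2 = 2 chips; eligible A, C

Pot 1: 80 chips, eligible: A, B, C, D, E
Pot 2: 168 chips, eligible: A, B, C, D
Pot 3: 9 chips, eligible: A, C, D
Pot 4: 2 chips, eligible: A, C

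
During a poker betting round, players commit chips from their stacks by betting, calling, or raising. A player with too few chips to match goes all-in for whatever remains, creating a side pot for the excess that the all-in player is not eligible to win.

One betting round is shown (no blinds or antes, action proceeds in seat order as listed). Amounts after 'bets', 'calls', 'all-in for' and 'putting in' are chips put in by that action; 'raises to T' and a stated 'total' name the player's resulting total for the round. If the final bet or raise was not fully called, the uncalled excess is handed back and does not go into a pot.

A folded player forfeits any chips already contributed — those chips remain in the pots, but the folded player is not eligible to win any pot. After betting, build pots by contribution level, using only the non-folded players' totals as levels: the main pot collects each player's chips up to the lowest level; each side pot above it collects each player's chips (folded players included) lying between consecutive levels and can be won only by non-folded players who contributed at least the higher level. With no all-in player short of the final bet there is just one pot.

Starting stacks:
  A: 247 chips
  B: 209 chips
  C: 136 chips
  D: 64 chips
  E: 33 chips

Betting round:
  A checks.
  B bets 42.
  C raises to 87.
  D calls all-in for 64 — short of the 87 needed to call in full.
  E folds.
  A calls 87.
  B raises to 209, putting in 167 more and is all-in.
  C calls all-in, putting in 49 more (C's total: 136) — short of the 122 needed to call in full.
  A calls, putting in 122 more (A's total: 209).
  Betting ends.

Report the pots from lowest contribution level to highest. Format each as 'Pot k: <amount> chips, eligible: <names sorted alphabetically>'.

Pot 1: 256 chips, eligible: A, B, C, D
Pot 2: 216 chips, eligible: A, B, C
Pot 3: 146 chips, eligible: A, B

Derivation:
Contributions: A=209, B=209, C=136, D=64
Folded: E
Pot levels (distinct totals of non-folded players): 64, 136, 209
Layer 1-64: 64 each from A, B, C, D = 64*4 = 256 chips; eligible A, B, C, D
Layer 65-136: 72 each from A, B, C = 72*3 = 216 chips; eligible A, B, C
Layer 137-209: 73 each from A, B = 73*2 = 146 chips; eligible A, B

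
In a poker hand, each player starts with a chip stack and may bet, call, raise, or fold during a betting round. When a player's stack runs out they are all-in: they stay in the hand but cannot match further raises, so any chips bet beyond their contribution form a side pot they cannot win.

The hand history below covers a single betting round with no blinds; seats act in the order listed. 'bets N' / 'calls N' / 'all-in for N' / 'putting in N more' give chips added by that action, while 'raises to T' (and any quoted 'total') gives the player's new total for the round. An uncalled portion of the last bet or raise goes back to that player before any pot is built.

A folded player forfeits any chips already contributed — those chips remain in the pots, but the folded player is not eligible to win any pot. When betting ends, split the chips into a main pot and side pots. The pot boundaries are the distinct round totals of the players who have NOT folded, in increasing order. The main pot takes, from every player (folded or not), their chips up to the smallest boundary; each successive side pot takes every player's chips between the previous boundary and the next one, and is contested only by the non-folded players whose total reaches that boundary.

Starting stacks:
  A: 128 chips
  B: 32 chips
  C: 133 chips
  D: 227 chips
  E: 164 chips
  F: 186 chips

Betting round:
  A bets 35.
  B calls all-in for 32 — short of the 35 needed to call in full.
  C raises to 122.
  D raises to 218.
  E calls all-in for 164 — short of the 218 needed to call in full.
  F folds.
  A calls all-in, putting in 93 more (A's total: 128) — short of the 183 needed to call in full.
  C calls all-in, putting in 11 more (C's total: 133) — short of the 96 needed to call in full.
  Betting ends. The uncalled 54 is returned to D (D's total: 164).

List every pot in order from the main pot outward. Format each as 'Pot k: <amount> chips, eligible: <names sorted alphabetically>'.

Contributions (after 54 returned to D): A=128, B=32, C=133, D=164, E=164
Folded: F
Pot levels (distinct totals of non-folded players): 32, 128, 133, 164
Layer 1-32: 32 each from A, B, C, D, E = 32*5 = 160 chips; eligible A, B, C, D, E
Layer 33-128: 96 each from A, C, D, E = 96*4 = 384 chips; eligible A, C, D, E
Layer 129-133: 5 each from C, D, E = 5*3 = 15 chips; eligible C, D, E
Layer 134-164: 31 each from D, E = 31*2 = 62 chips; eligible D, E

Pot 1: 160 chips, eligible: A, B, C, D, E
Pot 2: 384 chips, eligible: A, C, D, E
Pot 3: 15 chips, eligible: C, D, E
Pot 4: 62 chips, eligible: D, E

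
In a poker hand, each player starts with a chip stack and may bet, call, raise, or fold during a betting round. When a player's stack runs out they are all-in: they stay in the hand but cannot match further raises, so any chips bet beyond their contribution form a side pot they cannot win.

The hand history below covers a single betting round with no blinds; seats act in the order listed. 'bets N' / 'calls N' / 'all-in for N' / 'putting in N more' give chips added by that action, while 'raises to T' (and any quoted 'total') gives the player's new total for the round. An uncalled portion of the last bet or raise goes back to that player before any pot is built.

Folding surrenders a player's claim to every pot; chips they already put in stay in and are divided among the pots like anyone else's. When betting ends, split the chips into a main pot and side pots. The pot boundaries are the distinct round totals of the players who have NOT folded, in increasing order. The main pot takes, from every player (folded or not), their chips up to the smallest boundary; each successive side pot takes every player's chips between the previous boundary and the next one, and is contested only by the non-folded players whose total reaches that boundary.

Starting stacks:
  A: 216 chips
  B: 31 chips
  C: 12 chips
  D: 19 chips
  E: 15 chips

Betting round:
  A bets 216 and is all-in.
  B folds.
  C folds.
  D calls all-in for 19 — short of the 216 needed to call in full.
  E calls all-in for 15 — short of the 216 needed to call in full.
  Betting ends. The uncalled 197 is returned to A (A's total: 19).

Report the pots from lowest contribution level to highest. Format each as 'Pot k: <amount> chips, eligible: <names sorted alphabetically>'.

Contributions (after 197 returned to A): A=19, D=19, E=15
Folded: B, C
Pot levels (distinct totals of non-folded players): 15, 19
Layer 1-15: 15 each from A, D, E = 15*3 = 45 chips; eligible A, D, E
Layer 16-19: 4 each from A, D = 4*2 = 8 chips; eligible A, D

Pot 1: 45 chips, eligible: A, D, E
Pot 2: 8 chips, eligible: A, D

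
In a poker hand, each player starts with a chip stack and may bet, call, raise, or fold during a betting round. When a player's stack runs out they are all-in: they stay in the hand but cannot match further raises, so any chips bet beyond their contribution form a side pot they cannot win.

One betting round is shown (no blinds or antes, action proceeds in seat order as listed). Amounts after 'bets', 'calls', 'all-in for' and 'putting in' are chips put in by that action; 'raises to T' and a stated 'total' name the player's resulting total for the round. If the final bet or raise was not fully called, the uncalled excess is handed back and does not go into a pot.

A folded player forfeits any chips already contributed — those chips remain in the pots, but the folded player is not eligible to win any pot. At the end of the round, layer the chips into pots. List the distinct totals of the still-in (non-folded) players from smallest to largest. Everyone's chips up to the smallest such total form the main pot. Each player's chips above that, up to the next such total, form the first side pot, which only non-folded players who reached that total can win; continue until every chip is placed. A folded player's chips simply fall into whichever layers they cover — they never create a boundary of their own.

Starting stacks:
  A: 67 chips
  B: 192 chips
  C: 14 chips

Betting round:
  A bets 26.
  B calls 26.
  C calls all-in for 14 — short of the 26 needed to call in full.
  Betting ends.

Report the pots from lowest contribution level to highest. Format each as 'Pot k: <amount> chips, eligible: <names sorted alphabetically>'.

Pot 1: 42 chips, eligible: A, B, C
Pot 2: 24 chips, eligible: A, B

Derivation:
Contributions: A=26, B=26, C=14
Pot levels (distinct totals of non-folded players): 14, 26
Layer 1-14: 14 each from A, B, C = 14*3 = 42 chips; eligible A, B, C
Layer 15-26: 12 each from A, B = 12*2 = 24 chips; eligible A, B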